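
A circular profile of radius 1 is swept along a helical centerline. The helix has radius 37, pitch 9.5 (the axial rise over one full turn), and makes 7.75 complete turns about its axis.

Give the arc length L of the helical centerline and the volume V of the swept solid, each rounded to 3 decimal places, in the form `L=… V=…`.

L=1803.207 V=5664.942

2πR = 2π·37 = 232.477856
per-turn = √(232.477856² + 9.5²) = √(54045.9537 + 90.25) = √54136.2037 = 232.671880
L = 7.75 × 232.671880 = 1803.207069
V = π·1² × L = 3.141593 × 1803.207069 = 5664.942082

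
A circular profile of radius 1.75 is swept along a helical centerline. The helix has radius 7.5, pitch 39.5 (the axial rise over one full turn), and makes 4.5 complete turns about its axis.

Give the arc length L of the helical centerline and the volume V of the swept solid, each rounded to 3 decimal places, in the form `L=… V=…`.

L=276.701 V=2662.176

2πR = 2π·7.5 = 47.123890
per-turn = √(47.123890² + 39.5²) = √(2220.6610 + 1560.25) = √3780.9110 = 61.489113
L = 4.5 × 61.489113 = 276.701008
V = π·1.75² × L = 9.621128 × 276.701008 = 2662.175673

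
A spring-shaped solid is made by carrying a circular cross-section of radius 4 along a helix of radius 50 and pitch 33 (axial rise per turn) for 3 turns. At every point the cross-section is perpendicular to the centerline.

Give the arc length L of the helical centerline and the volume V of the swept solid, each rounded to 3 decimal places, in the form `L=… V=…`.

L=947.663 V=47634.744

2πR = 2π·50 = 314.159265
per-turn = √(314.159265² + 33²) = √(98696.0440 + 1089) = √99785.0440 = 315.887708
L = 3 × 315.887708 = 947.663124
V = π·4² × L = 50.265482 × 947.663124 = 47634.744122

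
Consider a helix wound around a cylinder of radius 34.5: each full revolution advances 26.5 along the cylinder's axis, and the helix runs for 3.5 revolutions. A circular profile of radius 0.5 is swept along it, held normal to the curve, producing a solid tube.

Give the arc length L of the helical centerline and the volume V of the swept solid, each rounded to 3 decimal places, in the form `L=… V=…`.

L=764.343 V=600.314

2πR = 2π·34.5 = 216.769893
per-turn = √(216.769893² + 26.5²) = √(46989.1866 + 702.25) = √47691.4366 = 218.383691
L = 3.5 × 218.383691 = 764.342919
V = π·0.5² × L = 0.785398 × 764.342919 = 600.313525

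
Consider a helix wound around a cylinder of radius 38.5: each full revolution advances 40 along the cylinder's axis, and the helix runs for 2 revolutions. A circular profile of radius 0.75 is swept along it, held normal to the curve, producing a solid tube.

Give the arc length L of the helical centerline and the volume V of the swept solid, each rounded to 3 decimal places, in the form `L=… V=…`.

2πR = 2π·38.5 = 241.902634
per-turn = √(241.902634² + 40²) = √(58516.8845 + 1600) = √60116.8845 = 245.187448
L = 2 × 245.187448 = 490.374895
V = π·0.75² × L = 1.767146 × 490.374895 = 866.563970

L=490.375 V=866.564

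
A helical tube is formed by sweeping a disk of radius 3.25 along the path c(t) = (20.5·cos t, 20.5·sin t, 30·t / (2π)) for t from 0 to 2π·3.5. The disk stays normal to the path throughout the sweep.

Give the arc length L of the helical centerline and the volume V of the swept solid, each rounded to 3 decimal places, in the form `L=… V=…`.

2πR = 2π·20.5 = 128.805299
per-turn = √(128.805299² + 30²) = √(16590.8050 + 900) = √17490.8050 = 132.252807
L = 3.5 × 132.252807 = 462.884825
V = π·3.25² × L = 33.183072 × 462.884825 = 15359.940663

L=462.885 V=15359.941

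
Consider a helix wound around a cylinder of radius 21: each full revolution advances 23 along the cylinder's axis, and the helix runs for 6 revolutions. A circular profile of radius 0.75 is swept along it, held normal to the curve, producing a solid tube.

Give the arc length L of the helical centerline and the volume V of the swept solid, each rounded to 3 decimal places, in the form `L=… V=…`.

L=803.619 V=1420.112

2πR = 2π·21 = 131.946891
per-turn = √(131.946891² + 23²) = √(17409.9822 + 529) = √17938.9822 = 133.936486
L = 6 × 133.936486 = 803.618913
V = π·0.75² × L = 1.767146 × 803.618913 = 1420.111842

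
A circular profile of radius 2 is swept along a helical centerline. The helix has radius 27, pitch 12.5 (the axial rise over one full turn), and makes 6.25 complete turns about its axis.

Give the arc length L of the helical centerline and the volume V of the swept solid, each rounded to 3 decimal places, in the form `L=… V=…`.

L=1063.162 V=13360.086

2πR = 2π·27 = 169.646003
per-turn = √(169.646003² + 12.5²) = √(28779.7664 + 156.25) = √28936.0164 = 170.105898
L = 6.25 × 170.105898 = 1063.161861
V = π·2² × L = 12.566371 × 1063.161861 = 13360.085964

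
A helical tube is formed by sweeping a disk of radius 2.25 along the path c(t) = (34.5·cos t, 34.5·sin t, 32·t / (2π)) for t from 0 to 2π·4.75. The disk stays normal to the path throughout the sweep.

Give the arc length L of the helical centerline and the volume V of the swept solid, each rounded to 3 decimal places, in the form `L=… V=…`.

2πR = 2π·34.5 = 216.769893
per-turn = √(216.769893² + 32²) = √(46989.1866 + 1024) = √48013.1866 = 219.119115
L = 4.75 × 219.119115 = 1040.815796
V = π·2.25² × L = 15.904313 × 1040.815796 = 16553.459999

L=1040.816 V=16553.460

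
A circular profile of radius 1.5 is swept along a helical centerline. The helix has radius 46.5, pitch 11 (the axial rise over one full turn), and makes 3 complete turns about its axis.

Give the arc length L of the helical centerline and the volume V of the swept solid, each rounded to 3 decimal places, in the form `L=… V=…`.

2πR = 2π·46.5 = 292.168117
per-turn = √(292.168117² + 11²) = √(85362.2085 + 121) = √85483.2085 = 292.375116
L = 3 × 292.375116 = 877.125348
V = π·1.5² × L = 7.068583 × 877.125348 = 6200.033737

L=877.125 V=6200.034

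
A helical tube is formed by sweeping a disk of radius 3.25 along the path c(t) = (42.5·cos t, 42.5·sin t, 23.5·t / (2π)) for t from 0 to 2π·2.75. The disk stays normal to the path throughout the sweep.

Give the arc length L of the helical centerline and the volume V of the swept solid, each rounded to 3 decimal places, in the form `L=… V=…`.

L=737.185 V=24462.077

2πR = 2π·42.5 = 267.035376
per-turn = √(267.035376² + 23.5²) = √(71307.8918 + 552.25) = √71860.1418 = 268.067420
L = 2.75 × 268.067420 = 737.185406
V = π·3.25² × L = 33.183072 × 737.185406 = 24462.076691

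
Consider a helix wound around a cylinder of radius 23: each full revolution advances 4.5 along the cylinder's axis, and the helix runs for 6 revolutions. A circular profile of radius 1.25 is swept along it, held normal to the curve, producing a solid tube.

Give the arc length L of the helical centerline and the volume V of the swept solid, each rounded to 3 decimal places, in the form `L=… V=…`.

2πR = 2π·23 = 144.513262
per-turn = √(144.513262² + 4.5²) = √(20884.0829 + 20.25) = √20904.3329 = 144.583308
L = 6 × 144.583308 = 867.499847
V = π·1.25² × L = 4.908739 × 867.499847 = 4258.329917

L=867.500 V=4258.330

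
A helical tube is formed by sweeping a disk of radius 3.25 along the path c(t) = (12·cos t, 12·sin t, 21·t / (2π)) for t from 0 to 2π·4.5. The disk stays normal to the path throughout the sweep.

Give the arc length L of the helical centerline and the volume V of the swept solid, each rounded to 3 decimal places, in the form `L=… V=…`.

2πR = 2π·12 = 75.398224
per-turn = √(75.398224² + 21²) = √(5684.8921 + 441) = √6125.8921 = 78.268079
L = 4.5 × 78.268079 = 352.206354
V = π·3.25² × L = 33.183072 × 352.206354 = 11687.288943

L=352.206 V=11687.289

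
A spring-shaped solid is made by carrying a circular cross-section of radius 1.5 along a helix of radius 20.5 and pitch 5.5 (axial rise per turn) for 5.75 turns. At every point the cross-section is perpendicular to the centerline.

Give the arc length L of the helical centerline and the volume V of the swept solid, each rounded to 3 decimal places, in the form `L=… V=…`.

L=741.305 V=5239.979

2πR = 2π·20.5 = 128.805299
per-turn = √(128.805299² + 5.5²) = √(16590.8050 + 30.25) = √16621.0550 = 128.922671
L = 5.75 × 128.922671 = 741.305356
V = π·1.5² × L = 7.068583 × 741.305356 = 5239.978786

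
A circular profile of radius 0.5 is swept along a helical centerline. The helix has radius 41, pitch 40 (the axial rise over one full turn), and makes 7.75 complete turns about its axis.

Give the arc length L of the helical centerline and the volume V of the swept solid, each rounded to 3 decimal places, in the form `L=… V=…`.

L=2020.406 V=1586.823

2πR = 2π·41 = 257.610598
per-turn = √(257.610598² + 40²) = √(66363.2200 + 1600) = √67963.2200 = 260.697564
L = 7.75 × 260.697564 = 2020.406123
V = π·0.5² × L = 0.785398 × 2020.406123 = 1586.823258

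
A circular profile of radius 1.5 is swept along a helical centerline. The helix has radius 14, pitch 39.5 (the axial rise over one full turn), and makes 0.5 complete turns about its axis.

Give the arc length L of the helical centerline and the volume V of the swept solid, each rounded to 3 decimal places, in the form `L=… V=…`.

2πR = 2π·14 = 87.964594
per-turn = √(87.964594² + 39.5²) = √(7737.7699 + 1560.25) = √9298.0199 = 96.426240
L = 0.5 × 96.426240 = 48.213120
V = π·1.5² × L = 7.068583 × 48.213120 = 340.798465

L=48.213 V=340.798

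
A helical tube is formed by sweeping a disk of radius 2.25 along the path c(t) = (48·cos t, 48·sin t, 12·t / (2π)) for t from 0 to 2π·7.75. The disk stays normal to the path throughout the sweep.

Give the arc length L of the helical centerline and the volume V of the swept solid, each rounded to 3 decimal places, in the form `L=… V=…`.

2πR = 2π·48 = 301.592895
per-turn = √(301.592895² + 12²) = √(90958.2742 + 144) = √91102.2742 = 301.831533
L = 7.75 × 301.831533 = 2339.194379
V = π·2.25² × L = 15.904313 × 2339.194379 = 37203.279121

L=2339.194 V=37203.279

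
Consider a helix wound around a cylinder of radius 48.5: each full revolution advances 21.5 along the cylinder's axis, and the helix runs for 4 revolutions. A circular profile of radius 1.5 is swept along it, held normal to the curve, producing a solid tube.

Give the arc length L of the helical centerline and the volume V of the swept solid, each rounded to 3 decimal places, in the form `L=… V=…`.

2πR = 2π·48.5 = 304.734487
per-turn = √(304.734487² + 21.5²) = √(92863.1078 + 462.25) = √93325.3578 = 305.491993
L = 4 × 305.491993 = 1221.967972
V = π·1.5² × L = 7.068583 × 1221.967972 = 8637.582610

L=1221.968 V=8637.583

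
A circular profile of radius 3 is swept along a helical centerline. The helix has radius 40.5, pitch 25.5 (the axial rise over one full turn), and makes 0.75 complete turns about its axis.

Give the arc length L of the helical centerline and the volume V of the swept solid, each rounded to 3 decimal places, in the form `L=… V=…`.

2πR = 2π·40.5 = 254.469005
per-turn = √(254.469005² + 25.5²) = √(64754.4745 + 650.25) = √65404.7245 = 255.743474
L = 0.75 × 255.743474 = 191.807605
V = π·3² × L = 28.274334 × 191.807605 = 5423.232278

L=191.808 V=5423.232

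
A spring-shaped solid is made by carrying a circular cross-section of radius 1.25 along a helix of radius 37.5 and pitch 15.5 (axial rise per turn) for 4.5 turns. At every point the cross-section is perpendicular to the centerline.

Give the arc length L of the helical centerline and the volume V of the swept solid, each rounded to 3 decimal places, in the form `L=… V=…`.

L=1062.579 V=5215.924

2πR = 2π·37.5 = 235.619449
per-turn = √(235.619449² + 15.5²) = √(55516.5248 + 240.25) = √55756.7748 = 236.128725
L = 4.5 × 236.128725 = 1062.579262
V = π·1.25² × L = 4.908739 × 1062.579262 = 5215.923757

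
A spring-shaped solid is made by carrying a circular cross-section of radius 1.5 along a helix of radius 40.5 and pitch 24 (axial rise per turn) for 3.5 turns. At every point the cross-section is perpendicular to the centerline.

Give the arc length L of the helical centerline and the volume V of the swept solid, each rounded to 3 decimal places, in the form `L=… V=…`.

L=894.594 V=6323.512

2πR = 2π·40.5 = 254.469005
per-turn = √(254.469005² + 24²) = √(64754.4745 + 576) = √65330.4745 = 255.598268
L = 3.5 × 255.598268 = 894.593937
V = π·1.5² × L = 7.068583 × 894.593937 = 6323.511917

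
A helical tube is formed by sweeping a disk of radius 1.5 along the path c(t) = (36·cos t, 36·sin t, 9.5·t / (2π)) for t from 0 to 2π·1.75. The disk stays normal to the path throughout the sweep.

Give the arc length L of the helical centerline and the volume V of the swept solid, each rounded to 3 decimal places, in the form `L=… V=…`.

L=396.190 V=2800.500

2πR = 2π·36 = 226.194671
per-turn = √(226.194671² + 9.5²) = √(51164.0292 + 90.25) = √51254.2792 = 226.394079
L = 1.75 × 226.394079 = 396.189639
V = π·1.5² × L = 7.068583 × 396.189639 = 2800.499534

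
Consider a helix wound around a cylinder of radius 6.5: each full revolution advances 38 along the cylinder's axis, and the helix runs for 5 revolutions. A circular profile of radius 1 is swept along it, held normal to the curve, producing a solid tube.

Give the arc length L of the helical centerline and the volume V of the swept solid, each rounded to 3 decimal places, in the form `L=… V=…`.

2πR = 2π·6.5 = 40.840704
per-turn = √(40.840704² + 38²) = √(1667.9631 + 1444) = √3111.9631 = 55.784972
L = 5 × 55.784972 = 278.924862
V = π·1² × L = 3.141593 × 278.924862 = 876.268297

L=278.925 V=876.268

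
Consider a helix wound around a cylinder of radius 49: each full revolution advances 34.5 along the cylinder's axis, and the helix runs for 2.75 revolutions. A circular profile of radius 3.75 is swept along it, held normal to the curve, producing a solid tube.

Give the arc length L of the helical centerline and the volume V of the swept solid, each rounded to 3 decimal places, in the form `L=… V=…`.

2πR = 2π·49 = 307.876080
per-turn = √(307.876080² + 34.5²) = √(94787.6807 + 1190.25) = √95977.9307 = 309.803051
L = 2.75 × 309.803051 = 851.958391
V = π·3.75² × L = 44.178647 × 851.958391 = 37638.368769

L=851.958 V=37638.369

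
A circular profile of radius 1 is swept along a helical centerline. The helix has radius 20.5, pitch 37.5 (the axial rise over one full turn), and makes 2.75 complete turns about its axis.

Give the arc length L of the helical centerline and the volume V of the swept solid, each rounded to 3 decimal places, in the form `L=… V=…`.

2πR = 2π·20.5 = 128.805299
per-turn = √(128.805299² + 37.5²) = √(16590.8050 + 1406.25) = √17997.0550 = 134.153103
L = 2.75 × 134.153103 = 368.921033
V = π·1² × L = 3.141593 × 368.921033 = 1158.999606

L=368.921 V=1159.000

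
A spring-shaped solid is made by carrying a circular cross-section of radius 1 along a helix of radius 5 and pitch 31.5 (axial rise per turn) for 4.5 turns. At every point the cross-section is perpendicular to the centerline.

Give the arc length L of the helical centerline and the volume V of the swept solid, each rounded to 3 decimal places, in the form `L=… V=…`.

L=200.197 V=628.939

2πR = 2π·5 = 31.415927
per-turn = √(31.415927² + 31.5²) = √(986.9604 + 992.25) = √1979.2104 = 44.488318
L = 4.5 × 44.488318 = 200.197431
V = π·1² × L = 3.141593 × 200.197431 = 628.938779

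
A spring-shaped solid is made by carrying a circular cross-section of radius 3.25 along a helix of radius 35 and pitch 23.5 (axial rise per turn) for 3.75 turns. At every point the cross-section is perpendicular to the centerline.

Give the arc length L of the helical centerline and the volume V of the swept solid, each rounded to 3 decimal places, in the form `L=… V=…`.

L=829.363 V=27520.822

2πR = 2π·35 = 219.911486
per-turn = √(219.911486² + 23.5²) = √(48361.0616 + 552.25) = √48913.3116 = 221.163540
L = 3.75 × 221.163540 = 829.363276
V = π·3.25² × L = 33.183072 × 829.363276 = 27520.821643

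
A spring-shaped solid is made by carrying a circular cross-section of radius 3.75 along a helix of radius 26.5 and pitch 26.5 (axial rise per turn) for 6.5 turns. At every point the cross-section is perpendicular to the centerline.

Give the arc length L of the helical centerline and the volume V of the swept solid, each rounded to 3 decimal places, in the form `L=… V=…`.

L=1095.900 V=48415.386

2πR = 2π·26.5 = 166.504411
per-turn = √(166.504411² + 26.5²) = √(27723.7188 + 702.25) = √28425.9688 = 168.600026
L = 6.5 × 168.600026 = 1095.900169
V = π·3.75² × L = 44.178647 × 1095.900169 = 48415.386371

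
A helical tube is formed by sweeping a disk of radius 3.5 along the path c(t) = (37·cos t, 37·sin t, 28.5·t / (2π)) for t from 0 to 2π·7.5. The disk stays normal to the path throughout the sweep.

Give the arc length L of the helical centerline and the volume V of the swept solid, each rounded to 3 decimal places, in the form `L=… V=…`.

2πR = 2π·37 = 232.477856
per-turn = √(232.477856² + 28.5²) = √(54045.9537 + 812.25) = √54858.2037 = 234.218282
L = 7.5 × 234.218282 = 1756.637116
V = π·3.5² × L = 38.484510 × 1756.637116 = 67603.318678

L=1756.637 V=67603.319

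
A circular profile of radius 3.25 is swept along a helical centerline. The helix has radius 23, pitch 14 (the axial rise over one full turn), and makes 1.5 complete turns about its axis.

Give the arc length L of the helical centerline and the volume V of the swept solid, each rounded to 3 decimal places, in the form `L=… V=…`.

L=217.785 V=7226.766

2πR = 2π·23 = 144.513262
per-turn = √(144.513262² + 14²) = √(20884.0829 + 196) = √21080.0829 = 145.189817
L = 1.5 × 145.189817 = 217.784725
V = π·3.25² × L = 33.183072 × 217.784725 = 7226.766306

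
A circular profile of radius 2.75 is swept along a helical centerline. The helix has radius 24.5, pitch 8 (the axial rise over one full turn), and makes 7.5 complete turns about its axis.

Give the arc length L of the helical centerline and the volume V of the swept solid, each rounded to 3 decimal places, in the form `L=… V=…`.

L=1156.093 V=27466.805

2πR = 2π·24.5 = 153.938040
per-turn = √(153.938040² + 8²) = √(23696.9202 + 64) = √23760.9202 = 154.145776
L = 7.5 × 154.145776 = 1156.093318
V = π·2.75² × L = 23.758294 × 1156.093318 = 27466.805447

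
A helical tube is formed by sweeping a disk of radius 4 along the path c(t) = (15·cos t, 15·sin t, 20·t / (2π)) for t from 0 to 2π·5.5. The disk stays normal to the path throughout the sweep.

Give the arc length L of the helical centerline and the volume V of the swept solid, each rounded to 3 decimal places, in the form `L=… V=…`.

2πR = 2π·15 = 94.247780
per-turn = √(94.247780² + 20²) = √(8882.6440 + 400) = √9282.6440 = 96.346479
L = 5.5 × 96.346479 = 529.905633
V = π·4² × L = 50.265482 × 529.905633 = 26635.962297

L=529.906 V=26635.962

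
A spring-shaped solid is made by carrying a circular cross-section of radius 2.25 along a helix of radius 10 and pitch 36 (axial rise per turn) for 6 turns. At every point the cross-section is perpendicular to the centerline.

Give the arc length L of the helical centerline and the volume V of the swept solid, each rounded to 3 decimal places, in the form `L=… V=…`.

2πR = 2π·10 = 62.831853
per-turn = √(62.831853² + 36²) = √(3947.8418 + 1296) = √5243.8418 = 72.414375
L = 6 × 72.414375 = 434.486252
V = π·2.25² × L = 15.904313 × 434.486252 = 6910.205267

L=434.486 V=6910.205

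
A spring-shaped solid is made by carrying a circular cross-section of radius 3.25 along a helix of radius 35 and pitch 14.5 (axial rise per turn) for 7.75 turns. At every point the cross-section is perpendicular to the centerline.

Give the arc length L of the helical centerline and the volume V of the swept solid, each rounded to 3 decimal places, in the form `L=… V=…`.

L=1708.015 V=56677.177

2πR = 2π·35 = 219.911486
per-turn = √(219.911486² + 14.5²) = √(48361.0616 + 210.25) = √48571.3116 = 220.389001
L = 7.75 × 220.389001 = 1708.014754
V = π·3.25² × L = 33.183072 × 1708.014754 = 56677.177258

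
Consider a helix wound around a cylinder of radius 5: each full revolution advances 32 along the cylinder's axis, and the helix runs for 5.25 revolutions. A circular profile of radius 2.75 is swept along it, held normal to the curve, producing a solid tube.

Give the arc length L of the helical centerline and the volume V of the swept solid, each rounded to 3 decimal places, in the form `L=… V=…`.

2πR = 2π·5 = 31.415927
per-turn = √(31.415927² + 32²) = √(986.9604 + 1024) = √2010.9604 = 44.843734
L = 5.25 × 44.843734 = 235.429601
V = π·2.75² × L = 23.758294 × 235.429601 = 5593.405786

L=235.430 V=5593.406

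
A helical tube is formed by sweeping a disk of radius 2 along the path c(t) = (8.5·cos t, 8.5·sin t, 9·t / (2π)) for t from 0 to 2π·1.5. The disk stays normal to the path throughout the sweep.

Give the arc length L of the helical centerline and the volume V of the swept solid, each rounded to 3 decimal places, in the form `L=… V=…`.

L=81.240 V=1020.894

2πR = 2π·8.5 = 53.407075
per-turn = √(53.407075² + 9²) = √(2852.3157 + 81) = √2933.3157 = 54.160093
L = 1.5 × 54.160093 = 81.240139
V = π·2² × L = 12.566371 × 81.240139 = 1020.893701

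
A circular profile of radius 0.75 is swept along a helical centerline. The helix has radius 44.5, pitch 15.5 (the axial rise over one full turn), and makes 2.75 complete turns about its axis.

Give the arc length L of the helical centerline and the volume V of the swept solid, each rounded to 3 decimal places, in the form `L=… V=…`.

2πR = 2π·44.5 = 279.601746
per-turn = √(279.601746² + 15.5²) = √(78177.1365 + 240.25) = √78417.3865 = 280.031046
L = 2.75 × 280.031046 = 770.085375
V = π·0.75² × L = 1.767146 × 770.085375 = 1360.853189

L=770.085 V=1360.853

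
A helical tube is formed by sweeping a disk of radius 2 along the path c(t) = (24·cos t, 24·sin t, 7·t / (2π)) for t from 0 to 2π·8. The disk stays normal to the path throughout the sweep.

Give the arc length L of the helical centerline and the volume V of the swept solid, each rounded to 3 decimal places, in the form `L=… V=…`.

2πR = 2π·24 = 150.796447
per-turn = √(150.796447² + 7²) = √(22739.5685 + 49) = √22788.5685 = 150.958831
L = 8 × 150.958831 = 1207.670645
V = π·2² × L = 12.566371 × 1207.670645 = 15176.036904

L=1207.671 V=15176.037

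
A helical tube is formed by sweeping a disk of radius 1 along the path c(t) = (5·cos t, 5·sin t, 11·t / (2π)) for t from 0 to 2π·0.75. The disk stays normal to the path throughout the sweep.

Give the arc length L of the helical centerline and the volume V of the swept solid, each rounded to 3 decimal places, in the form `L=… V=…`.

2πR = 2π·5 = 31.415927
per-turn = √(31.415927² + 11²) = √(986.9604 + 121) = √1107.9604 = 33.286040
L = 0.75 × 33.286040 = 24.964530
V = π·1² × L = 3.141593 × 24.964530 = 78.428383

L=24.965 V=78.428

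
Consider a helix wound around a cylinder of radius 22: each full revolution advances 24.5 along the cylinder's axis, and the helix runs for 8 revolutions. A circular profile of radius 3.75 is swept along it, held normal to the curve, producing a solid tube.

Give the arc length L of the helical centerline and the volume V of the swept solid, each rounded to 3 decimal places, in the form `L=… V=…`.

L=1123.076 V=49615.973

2πR = 2π·22 = 138.230077
per-turn = √(138.230077² + 24.5²) = √(19107.5541 + 600.25) = √19707.8041 = 140.384487
L = 8 × 140.384487 = 1123.075894
V = π·3.75² × L = 44.178647 × 1123.075894 = 49615.973129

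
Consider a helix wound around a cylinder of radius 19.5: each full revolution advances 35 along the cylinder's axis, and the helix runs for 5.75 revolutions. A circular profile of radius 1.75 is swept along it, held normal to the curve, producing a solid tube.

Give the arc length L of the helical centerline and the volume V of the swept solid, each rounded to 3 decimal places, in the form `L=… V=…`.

L=732.683 V=7049.240

2πR = 2π·19.5 = 122.522113
per-turn = √(122.522113² + 35²) = √(15011.6683 + 1225) = √16236.6683 = 127.423186
L = 5.75 × 127.423186 = 732.683319
V = π·1.75² × L = 9.621128 × 732.683319 = 7049.239627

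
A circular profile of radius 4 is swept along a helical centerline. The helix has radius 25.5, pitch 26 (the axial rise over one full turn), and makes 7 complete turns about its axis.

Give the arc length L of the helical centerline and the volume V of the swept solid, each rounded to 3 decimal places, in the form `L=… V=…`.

2πR = 2π·25.5 = 160.221225
per-turn = √(160.221225² + 26²) = √(25670.8410 + 676) = √26346.8410 = 162.317100
L = 7 × 162.317100 = 1136.219702
V = π·4² × L = 50.265482 × 1136.219702 = 57112.631501

L=1136.220 V=57112.632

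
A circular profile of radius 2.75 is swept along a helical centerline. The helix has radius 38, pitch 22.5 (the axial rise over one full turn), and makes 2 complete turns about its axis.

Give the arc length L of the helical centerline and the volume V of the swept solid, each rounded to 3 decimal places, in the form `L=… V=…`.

2πR = 2π·38 = 238.761042
per-turn = √(238.761042² + 22.5²) = √(57006.8350 + 506.25) = √57513.0850 = 239.818859
L = 2 × 239.818859 = 479.637718
V = π·2.75² × L = 23.758294 × 479.637718 = 11395.374119

L=479.638 V=11395.374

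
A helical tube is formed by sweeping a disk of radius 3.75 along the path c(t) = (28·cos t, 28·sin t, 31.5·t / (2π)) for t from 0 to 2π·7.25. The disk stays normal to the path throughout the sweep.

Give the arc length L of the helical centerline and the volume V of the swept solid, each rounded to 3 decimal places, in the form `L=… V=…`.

L=1295.771 V=57245.388

2πR = 2π·28 = 175.929189
per-turn = √(175.929189² + 31.5²) = √(30951.0794 + 992.25) = √31943.3294 = 178.726969
L = 7.25 × 178.726969 = 1295.770524
V = π·3.75² × L = 44.178647 × 1295.770524 = 57245.388186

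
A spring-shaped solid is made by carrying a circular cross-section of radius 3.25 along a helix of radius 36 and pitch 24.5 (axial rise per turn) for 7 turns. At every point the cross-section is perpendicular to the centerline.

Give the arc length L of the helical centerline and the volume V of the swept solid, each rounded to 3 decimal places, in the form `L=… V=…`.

2πR = 2π·36 = 226.194671
per-turn = √(226.194671² + 24.5²) = √(51164.0292 + 600.25) = √51764.2792 = 227.517646
L = 7 × 227.517646 = 1592.623522
V = π·3.25² × L = 33.183072 × 1592.623522 = 52848.141629

L=1592.624 V=52848.142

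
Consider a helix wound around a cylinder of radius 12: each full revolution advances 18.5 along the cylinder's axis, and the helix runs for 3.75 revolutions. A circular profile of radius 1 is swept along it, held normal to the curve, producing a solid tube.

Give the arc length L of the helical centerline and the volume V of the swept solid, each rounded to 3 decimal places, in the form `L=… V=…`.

2πR = 2π·12 = 75.398224
per-turn = √(75.398224² + 18.5²) = √(5684.8921 + 342.25) = √6027.1421 = 77.634671
L = 3.75 × 77.634671 = 291.130016
V = π·1² × L = 3.141593 × 291.130016 = 914.611920

L=291.130 V=914.612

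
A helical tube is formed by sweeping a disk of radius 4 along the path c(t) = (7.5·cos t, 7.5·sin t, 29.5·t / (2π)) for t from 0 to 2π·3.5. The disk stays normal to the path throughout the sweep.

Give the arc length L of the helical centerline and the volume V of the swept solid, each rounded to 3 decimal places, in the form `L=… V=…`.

2πR = 2π·7.5 = 47.123890
per-turn = √(47.123890² + 29.5²) = √(2220.6610 + 870.25) = √3090.9110 = 55.595962
L = 3.5 × 55.595962 = 194.585867
V = π·4² × L = 50.265482 × 194.585867 = 9780.952483

L=194.586 V=9780.952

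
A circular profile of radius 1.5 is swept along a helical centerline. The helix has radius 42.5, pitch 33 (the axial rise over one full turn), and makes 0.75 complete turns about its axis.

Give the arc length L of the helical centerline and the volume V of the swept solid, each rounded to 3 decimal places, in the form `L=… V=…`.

L=201.800 V=1426.440

2πR = 2π·42.5 = 267.035376
per-turn = √(267.035376² + 33²) = √(71307.8918 + 1089) = √72396.8918 = 269.066705
L = 0.75 × 269.066705 = 201.800029
V = π·1.5² × L = 7.068583 × 201.800029 = 1426.440348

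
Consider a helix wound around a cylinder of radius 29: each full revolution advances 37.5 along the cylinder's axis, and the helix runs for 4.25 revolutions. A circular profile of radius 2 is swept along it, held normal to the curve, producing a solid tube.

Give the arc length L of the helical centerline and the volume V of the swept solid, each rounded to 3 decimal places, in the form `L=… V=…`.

L=790.633 V=9935.381

2πR = 2π·29 = 182.212374
per-turn = √(182.212374² + 37.5²) = √(33201.3492 + 1406.25) = √34607.5992 = 186.031178
L = 4.25 × 186.031178 = 790.632507
V = π·2² × L = 12.566371 × 790.632507 = 9935.381099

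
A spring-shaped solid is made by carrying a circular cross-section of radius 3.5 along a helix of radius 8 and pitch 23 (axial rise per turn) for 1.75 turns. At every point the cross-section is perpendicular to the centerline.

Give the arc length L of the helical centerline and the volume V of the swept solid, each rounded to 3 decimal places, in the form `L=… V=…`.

2πR = 2π·8 = 50.265482
per-turn = √(50.265482² + 23²) = √(2526.6187 + 529) = √3055.6187 = 55.277651
L = 1.75 × 55.277651 = 96.735890
V = π·3.5² × L = 38.484510 × 96.735890 = 3722.833314

L=96.736 V=3722.833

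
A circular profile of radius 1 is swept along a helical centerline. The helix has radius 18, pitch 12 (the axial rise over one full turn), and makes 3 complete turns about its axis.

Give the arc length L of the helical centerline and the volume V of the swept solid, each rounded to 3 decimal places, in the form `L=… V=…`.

2πR = 2π·18 = 113.097336
per-turn = √(113.097336² + 12²) = √(12791.0073 + 144) = √12935.0073 = 113.732174
L = 3 × 113.732174 = 341.196521
V = π·1² × L = 3.141593 × 341.196521 = 1071.900483

L=341.197 V=1071.900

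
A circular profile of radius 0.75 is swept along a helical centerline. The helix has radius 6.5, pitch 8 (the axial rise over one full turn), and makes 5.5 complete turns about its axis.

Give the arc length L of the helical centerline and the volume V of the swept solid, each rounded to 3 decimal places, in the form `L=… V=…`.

L=228.893 V=404.487

2πR = 2π·6.5 = 40.840704
per-turn = √(40.840704² + 8²) = √(1667.9631 + 64) = √1731.9631 = 41.616861
L = 5.5 × 41.616861 = 228.892737
V = π·0.75² × L = 1.767146 × 228.892737 = 404.486855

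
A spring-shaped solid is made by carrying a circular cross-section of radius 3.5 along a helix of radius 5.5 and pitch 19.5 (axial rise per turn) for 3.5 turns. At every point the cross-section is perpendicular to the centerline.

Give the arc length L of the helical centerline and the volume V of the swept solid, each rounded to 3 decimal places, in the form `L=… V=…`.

2πR = 2π·5.5 = 34.557519
per-turn = √(34.557519² + 19.5²) = √(1194.2221 + 380.25) = √1574.4721 = 39.679619
L = 3.5 × 39.679619 = 138.878665
V = π·3.5² × L = 38.484510 × 138.878665 = 5344.677377

L=138.879 V=5344.677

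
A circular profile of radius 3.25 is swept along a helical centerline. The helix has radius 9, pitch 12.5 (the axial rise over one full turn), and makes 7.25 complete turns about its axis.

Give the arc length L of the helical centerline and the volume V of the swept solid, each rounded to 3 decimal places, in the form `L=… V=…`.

L=419.875 V=13932.731

2πR = 2π·9 = 56.548668
per-turn = √(56.548668² + 12.5²) = √(3197.7518 + 156.25) = √3354.0018 = 57.913745
L = 7.25 × 57.913745 = 419.874649
V = π·3.25² × L = 33.183072 × 419.874649 = 13932.730882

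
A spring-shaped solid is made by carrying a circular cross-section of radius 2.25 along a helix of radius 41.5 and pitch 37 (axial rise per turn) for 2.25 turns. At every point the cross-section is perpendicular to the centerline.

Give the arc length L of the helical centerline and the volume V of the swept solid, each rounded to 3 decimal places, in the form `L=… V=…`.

2πR = 2π·41.5 = 260.752190
per-turn = √(260.752190² + 37²) = √(67991.7047 + 1369) = √69360.7047 = 263.364205
L = 2.25 × 263.364205 = 592.569462
V = π·2.25² × L = 15.904313 × 592.569462 = 9424.410089

L=592.569 V=9424.410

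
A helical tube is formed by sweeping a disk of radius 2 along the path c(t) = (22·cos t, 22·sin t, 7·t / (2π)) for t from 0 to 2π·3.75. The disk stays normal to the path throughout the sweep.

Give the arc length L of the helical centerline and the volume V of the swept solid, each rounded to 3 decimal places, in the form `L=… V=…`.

L=519.027 V=6522.286

2πR = 2π·22 = 138.230077
per-turn = √(138.230077² + 7²) = √(19107.5541 + 49) = √19156.5541 = 138.407204
L = 3.75 × 138.407204 = 519.027015
V = π·2² × L = 12.566371 × 519.027015 = 6522.285830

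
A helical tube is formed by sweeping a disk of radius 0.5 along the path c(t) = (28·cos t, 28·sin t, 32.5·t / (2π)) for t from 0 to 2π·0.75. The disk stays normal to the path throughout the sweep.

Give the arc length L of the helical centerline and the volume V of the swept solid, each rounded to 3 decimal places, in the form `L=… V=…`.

2πR = 2π·28 = 175.929189
per-turn = √(175.929189² + 32.5²) = √(30951.0794 + 1056.25) = √32007.3294 = 178.905923
L = 0.75 × 178.905923 = 134.179442
V = π·0.5² × L = 0.785398 × 134.179442 = 105.384288

L=134.179 V=105.384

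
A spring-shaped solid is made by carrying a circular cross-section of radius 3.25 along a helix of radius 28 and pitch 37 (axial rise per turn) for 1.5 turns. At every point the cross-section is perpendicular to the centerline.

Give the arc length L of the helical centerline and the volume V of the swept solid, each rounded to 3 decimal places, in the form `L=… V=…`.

2πR = 2π·28 = 175.929189
per-turn = √(175.929189² + 37²) = √(30951.0794 + 1369) = √32320.0794 = 179.777861
L = 1.5 × 179.777861 = 269.666792
V = π·3.25² × L = 33.183072 × 269.666792 = 8948.372680

L=269.667 V=8948.373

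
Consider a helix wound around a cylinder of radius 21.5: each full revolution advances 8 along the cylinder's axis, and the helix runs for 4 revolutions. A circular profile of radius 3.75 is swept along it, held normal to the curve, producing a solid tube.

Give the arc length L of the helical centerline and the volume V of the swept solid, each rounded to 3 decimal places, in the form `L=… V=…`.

L=541.301 V=23913.929

2πR = 2π·21.5 = 135.088484
per-turn = √(135.088484² + 8²) = √(18248.8985 + 64) = √18312.8985 = 135.325159
L = 4 × 135.325159 = 541.300634
V = π·3.75² × L = 44.178647 × 541.300634 = 23913.929473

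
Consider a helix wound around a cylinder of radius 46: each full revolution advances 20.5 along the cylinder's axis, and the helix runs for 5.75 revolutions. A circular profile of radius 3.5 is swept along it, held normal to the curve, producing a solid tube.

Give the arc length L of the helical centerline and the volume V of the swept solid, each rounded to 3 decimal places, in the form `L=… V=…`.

L=1666.078 V=64118.179

2πR = 2π·46 = 289.026524
per-turn = √(289.026524² + 20.5²) = √(83536.3317 + 420.25) = √83956.5817 = 289.752621
L = 5.75 × 289.752621 = 1666.077573
V = π·3.5² × L = 38.484510 × 1666.077573 = 64118.179048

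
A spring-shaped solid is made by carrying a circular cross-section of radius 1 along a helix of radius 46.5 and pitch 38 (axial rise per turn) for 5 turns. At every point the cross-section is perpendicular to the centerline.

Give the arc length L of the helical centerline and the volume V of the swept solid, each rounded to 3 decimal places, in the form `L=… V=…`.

2πR = 2π·46.5 = 292.168117
per-turn = √(292.168117² + 38²) = √(85362.2085 + 1444) = √86806.2085 = 294.628934
L = 5 × 294.628934 = 1473.144668
V = π·1² × L = 3.141593 × 1473.144668 = 4628.020465

L=1473.145 V=4628.020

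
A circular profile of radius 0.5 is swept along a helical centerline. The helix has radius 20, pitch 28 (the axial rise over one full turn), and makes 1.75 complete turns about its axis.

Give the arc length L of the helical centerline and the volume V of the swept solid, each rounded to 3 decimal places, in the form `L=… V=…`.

2πR = 2π·20 = 125.663706
per-turn = √(125.663706² + 28²) = √(15791.3670 + 784) = √16575.3670 = 128.745357
L = 1.75 × 128.745357 = 225.304375
V = π·0.5² × L = 0.785398 × 225.304375 = 176.953643

L=225.304 V=176.954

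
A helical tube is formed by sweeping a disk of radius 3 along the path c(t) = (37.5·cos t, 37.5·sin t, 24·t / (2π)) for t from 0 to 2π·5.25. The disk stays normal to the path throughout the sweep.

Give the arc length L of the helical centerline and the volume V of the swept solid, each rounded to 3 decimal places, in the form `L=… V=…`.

2πR = 2π·37.5 = 235.619449
per-turn = √(235.619449² + 24²) = √(55516.5248 + 576) = √56092.5248 = 236.838605
L = 5.25 × 236.838605 = 1243.402676
V = π·3² × L = 28.274334 × 1243.402676 = 35156.382399

L=1243.403 V=35156.382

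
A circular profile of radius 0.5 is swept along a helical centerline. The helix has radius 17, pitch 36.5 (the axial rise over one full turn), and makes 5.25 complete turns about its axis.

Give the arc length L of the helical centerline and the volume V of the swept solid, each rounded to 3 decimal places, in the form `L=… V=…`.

2πR = 2π·17 = 106.814150
per-turn = √(106.814150² + 36.5²) = √(11409.2627 + 1332.25) = √12741.5127 = 112.878309
L = 5.25 × 112.878309 = 592.611123
V = π·0.5² × L = 0.785398 × 592.611123 = 465.435688

L=592.611 V=465.436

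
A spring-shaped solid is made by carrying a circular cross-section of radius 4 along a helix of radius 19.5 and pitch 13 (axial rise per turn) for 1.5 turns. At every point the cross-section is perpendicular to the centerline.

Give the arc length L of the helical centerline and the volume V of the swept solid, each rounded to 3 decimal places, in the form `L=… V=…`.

2πR = 2π·19.5 = 122.522113
per-turn = √(122.522113² + 13²) = √(15011.6683 + 169) = √15180.6683 = 123.209855
L = 1.5 × 123.209855 = 184.814782
V = π·4² × L = 50.265482 × 184.814782 = 9289.804185

L=184.815 V=9289.804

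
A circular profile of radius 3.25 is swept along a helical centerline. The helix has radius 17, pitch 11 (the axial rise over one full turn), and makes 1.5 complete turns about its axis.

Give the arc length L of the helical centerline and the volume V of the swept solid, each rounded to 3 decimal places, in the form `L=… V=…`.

L=161.069 V=5344.751

2πR = 2π·17 = 106.814150
per-turn = √(106.814150² + 11²) = √(11409.2627 + 121) = √11530.2627 = 107.379061
L = 1.5 × 107.379061 = 161.068591
V = π·3.25² × L = 33.183072 × 161.068591 = 5344.750721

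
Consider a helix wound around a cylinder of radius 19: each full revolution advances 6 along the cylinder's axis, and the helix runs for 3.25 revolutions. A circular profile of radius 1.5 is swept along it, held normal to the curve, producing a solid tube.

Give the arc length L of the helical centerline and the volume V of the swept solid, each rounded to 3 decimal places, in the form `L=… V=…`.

L=388.476 V=2745.978

2πR = 2π·19 = 119.380521
per-turn = √(119.380521² + 6²) = √(14251.7088 + 36) = √14287.7088 = 119.531204
L = 3.25 × 119.531204 = 388.476413
V = π·1.5² × L = 7.068583 × 388.476413 = 2745.977954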